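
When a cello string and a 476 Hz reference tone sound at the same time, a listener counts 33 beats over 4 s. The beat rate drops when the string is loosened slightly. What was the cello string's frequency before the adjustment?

Beat frequency = 33/4 = 8.25 Hz.
|f − 476| = 8.25, so the cello string was at either 467.75 Hz or 484.25 Hz.
Reducing tension lowers a string's frequency; the adjustment lowers the cello string's frequency.
The beat rate fell, so the adjustment moved the cello string toward 476 Hz — it must have started above the reference.

484.25 Hz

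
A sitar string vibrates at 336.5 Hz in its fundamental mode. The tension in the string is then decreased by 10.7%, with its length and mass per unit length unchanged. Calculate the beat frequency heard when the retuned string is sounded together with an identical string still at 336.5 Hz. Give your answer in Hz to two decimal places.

18.51 Hz

For a string, f ∝ √T, so the new frequency is 336.5·√0.893 = 317.9880 Hz.
f_beat = |317.9880 − 336.5| = 18.51 Hz.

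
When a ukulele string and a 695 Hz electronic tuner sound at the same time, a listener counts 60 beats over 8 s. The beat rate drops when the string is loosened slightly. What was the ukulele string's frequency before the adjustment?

702.5 Hz

Beat frequency = 60/8 = 7.5 Hz.
|f − 695| = 7.5, so the ukulele string was at either 687.5 Hz or 702.5 Hz.
Reducing tension lowers a string's frequency; the adjustment lowers the ukulele string's frequency.
The beat rate fell, so the adjustment moved the ukulele string toward 695 Hz — it must have started above the reference.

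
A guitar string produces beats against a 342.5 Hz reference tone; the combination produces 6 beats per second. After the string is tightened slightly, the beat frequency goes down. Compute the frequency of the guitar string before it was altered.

336.5 Hz

|f − 342.5| = 6, so the guitar string was at either 336.5 Hz or 348.5 Hz.
Increasing tension raises a string's frequency; the adjustment raises the guitar string's frequency.
The beat rate fell, so the adjustment moved the guitar string toward 342.5 Hz — it must have started below the reference.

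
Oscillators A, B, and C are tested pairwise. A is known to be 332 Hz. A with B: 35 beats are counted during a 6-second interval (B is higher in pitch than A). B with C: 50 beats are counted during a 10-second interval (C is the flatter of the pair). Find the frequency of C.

332.8333 Hz

A–B: Beat frequency = 35/6 = 5.8333 Hz.
B is above A, so f_B = 332 + 5.8333 = 337.8333 Hz.
B–C: Beat frequency = 50/10 = 5 Hz.
C is below B, so f_C = 337.8333 − 5 = 332.8333 Hz.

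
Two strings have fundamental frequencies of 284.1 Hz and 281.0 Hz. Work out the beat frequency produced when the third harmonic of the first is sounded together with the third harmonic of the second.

Third harmonic of the first: 3·284.1 = 852.3 Hz.
Third harmonic of the second: 3·281.0 = 843.0 Hz.
f_beat = |852.3 − 843.0| = 9.3 Hz.

9.3 Hz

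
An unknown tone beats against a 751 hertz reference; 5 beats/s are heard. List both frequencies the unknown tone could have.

746 Hz or 756 Hz

|f − 751| = 5, so f = 751 ± 5.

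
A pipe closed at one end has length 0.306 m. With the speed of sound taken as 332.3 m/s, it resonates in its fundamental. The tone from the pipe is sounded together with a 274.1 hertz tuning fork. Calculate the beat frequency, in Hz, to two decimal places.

Closed pipe (odd harmonics): f_n = n·v/(4L) = 1·332.3/(4·0.306) = 271.4869 Hz.
f_beat = |271.4869 − 274.1| = 2.61 Hz.

2.61 Hz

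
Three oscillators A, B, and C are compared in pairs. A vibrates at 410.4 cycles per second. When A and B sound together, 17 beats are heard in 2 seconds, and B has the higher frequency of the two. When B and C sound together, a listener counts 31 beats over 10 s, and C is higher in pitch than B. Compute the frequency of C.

A–B: Beat frequency = 17/2 = 8.5 Hz.
B is above A, so f_B = 410.4 + 8.5 = 418.9 Hz.
B–C: Beat frequency = 31/10 = 3.1 Hz.
C is above B, so f_C = 418.9 + 3.1 = 422 Hz.

422 Hz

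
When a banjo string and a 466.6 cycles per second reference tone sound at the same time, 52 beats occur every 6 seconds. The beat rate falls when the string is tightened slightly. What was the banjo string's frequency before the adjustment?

Beat frequency = 52/6 = 8.6667 Hz.
|f − 466.6| = 8.6667, so the banjo string was at either 457.9333 Hz or 475.2667 Hz.
Increasing tension raises a string's frequency; the adjustment raises the banjo string's frequency.
The beat rate fell, so the adjustment moved the banjo string toward 466.6 Hz — it must have started below the reference.

457.9333 Hz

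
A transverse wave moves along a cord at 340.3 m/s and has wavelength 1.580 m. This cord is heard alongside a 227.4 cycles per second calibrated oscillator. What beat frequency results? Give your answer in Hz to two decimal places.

12.02 Hz

Source frequency f = v/λ = 340.3/1.580 = 215.3797 Hz.
f_beat = |215.3797 − 227.4| = 12.02 Hz.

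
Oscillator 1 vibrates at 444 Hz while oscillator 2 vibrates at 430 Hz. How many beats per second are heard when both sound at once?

14 Hz

f_beat = |f₁ − f₂|.
|444 − 430| = 14 Hz.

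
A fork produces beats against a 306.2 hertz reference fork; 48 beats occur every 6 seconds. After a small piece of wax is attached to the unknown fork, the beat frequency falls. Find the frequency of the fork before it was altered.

314.2 Hz

Beat frequency = 48/6 = 8 Hz.
|f − 306.2| = 8, so the fork was at either 298.2 Hz or 314.2 Hz.
Loading a fork with wax lowers its frequency; the adjustment lowers the fork's frequency.
The beat rate fell, so the adjustment moved the fork toward 306.2 Hz — it must have started above the reference.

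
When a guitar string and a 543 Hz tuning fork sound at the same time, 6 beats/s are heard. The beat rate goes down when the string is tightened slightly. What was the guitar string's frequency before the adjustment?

537 Hz

|f − 543| = 6, so the guitar string was at either 537 Hz or 549 Hz.
Increasing tension raises a string's frequency; the adjustment raises the guitar string's frequency.
The beat rate fell, so the adjustment moved the guitar string toward 543 Hz — it must have started below the reference.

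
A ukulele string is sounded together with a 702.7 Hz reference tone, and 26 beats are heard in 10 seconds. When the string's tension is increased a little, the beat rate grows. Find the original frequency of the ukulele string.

Beat frequency = 26/10 = 2.6 Hz.
|f − 702.7| = 2.6, so the ukulele string was at either 700.1 Hz or 705.3 Hz.
Higher tension means higher frequency; the adjustment raises the ukulele string's frequency.
The beat rate rose, so the adjustment moved the ukulele string further from 702.7 Hz — it was already above the reference.

705.3 Hz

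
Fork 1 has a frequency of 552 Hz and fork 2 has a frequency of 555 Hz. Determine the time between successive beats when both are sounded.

0.333 s

f_beat = |552 − 555| = 3 Hz.
Beat period T = 1 / f_beat = 1 / 3 s.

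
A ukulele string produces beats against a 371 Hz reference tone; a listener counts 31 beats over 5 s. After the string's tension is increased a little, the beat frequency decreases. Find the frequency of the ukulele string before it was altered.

364.8 Hz

Beat frequency = 31/5 = 6.2 Hz.
|f − 371| = 6.2, so the ukulele string was at either 364.8 Hz or 377.2 Hz.
Higher tension means higher frequency; the adjustment raises the ukulele string's frequency.
The beat rate fell, so the adjustment moved the ukulele string toward 371 Hz — it must have started below the reference.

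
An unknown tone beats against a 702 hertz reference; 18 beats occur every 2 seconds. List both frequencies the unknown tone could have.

Beat frequency = 18/2 = 9 Hz.
|f − 702| = 9, so f = 702 ± 9.

693 Hz or 711 Hz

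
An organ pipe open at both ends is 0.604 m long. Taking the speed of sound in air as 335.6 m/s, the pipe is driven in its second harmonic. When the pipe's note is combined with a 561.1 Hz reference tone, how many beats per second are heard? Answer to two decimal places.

5.47 Hz

Open pipe: f_n = n·v/(2L) = 2·335.6/(2·0.604) = 555.6291 Hz.
f_beat = |555.6291 − 561.1| = 5.47 Hz.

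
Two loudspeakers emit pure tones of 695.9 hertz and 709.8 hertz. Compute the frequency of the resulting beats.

13.9 Hz

f_beat = |f₁ − f₂|.
|695.9 − 709.8| = 13.9 Hz.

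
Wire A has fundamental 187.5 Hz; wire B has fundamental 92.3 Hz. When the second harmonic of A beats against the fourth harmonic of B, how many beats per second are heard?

5.8 Hz

Second harmonic of the first: 2·187.5 = 375.0 Hz.
Fourth harmonic of the second: 4·92.3 = 369.2 Hz.
f_beat = |375.0 − 369.2| = 5.8 Hz.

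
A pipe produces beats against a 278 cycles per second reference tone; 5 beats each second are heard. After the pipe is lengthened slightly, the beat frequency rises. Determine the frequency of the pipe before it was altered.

|f − 278| = 5, so the pipe was at either 273 Hz or 283 Hz.
A longer pipe has a lower fundamental; the adjustment lowers the pipe's frequency.
The beat rate rose, so the adjustment moved the pipe further from 278 Hz — it was already below the reference.

273 Hz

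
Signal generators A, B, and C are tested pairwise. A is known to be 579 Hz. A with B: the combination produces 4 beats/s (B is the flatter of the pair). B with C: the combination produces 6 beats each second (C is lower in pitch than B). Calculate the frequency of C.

569 Hz

B is below A, so f_B = 579 − 4 = 575 Hz.
C is below B, so f_C = 575 − 6 = 569 Hz.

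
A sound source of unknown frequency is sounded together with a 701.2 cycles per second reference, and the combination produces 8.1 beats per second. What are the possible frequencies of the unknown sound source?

693.1 Hz or 709.3 Hz

|f − 701.2| = 8.1, so f = 701.2 ± 8.1.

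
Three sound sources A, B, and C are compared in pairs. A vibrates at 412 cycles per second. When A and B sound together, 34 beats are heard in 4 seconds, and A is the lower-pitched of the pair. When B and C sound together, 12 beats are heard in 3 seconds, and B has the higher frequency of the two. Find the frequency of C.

A–B: Beat frequency = 34/4 = 8.5 Hz.
B is above A, so f_B = 412 + 8.5 = 420.5 Hz.
B–C: Beat frequency = 12/3 = 4 Hz.
C is below B, so f_C = 420.5 − 4 = 416.5 Hz.

416.5 Hz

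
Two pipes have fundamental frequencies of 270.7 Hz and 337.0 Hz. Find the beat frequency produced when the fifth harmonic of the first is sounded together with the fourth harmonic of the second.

Fifth harmonic of the first: 5·270.7 = 1353.5 Hz.
Fourth harmonic of the second: 4·337.0 = 1348.0 Hz.
f_beat = |1353.5 − 1348.0| = 5.5 Hz.

5.5 Hz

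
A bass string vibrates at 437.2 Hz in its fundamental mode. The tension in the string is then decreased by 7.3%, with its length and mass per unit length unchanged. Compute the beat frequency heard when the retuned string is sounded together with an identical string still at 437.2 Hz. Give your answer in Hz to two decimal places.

16.26 Hz

For a string, f ∝ √T, so the new frequency is 437.2·√0.927 = 420.9398 Hz.
f_beat = |420.9398 − 437.2| = 16.26 Hz.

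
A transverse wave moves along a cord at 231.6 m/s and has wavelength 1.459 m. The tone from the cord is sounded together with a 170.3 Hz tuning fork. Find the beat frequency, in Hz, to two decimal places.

Source frequency f = v/λ = 231.6/1.459 = 158.7389 Hz.
f_beat = |158.7389 − 170.3| = 11.56 Hz.

11.56 Hz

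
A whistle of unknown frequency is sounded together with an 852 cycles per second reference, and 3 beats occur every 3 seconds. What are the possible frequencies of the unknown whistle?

851 Hz or 853 Hz

Beat frequency = 3/3 = 1 Hz.
|f − 852| = 1, so f = 852 ± 1.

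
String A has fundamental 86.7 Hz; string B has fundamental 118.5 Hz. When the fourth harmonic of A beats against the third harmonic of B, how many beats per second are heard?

Fourth harmonic of the first: 4·86.7 = 346.8 Hz.
Third harmonic of the second: 3·118.5 = 355.5 Hz.
f_beat = |346.8 − 355.5| = 8.7 Hz.

8.7 Hz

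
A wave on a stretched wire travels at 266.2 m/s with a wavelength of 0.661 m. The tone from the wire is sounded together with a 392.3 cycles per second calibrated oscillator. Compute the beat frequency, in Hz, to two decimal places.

Source frequency f = v/λ = 266.2/0.661 = 402.7231 Hz.
f_beat = |402.7231 − 392.3| = 10.42 Hz.

10.42 Hz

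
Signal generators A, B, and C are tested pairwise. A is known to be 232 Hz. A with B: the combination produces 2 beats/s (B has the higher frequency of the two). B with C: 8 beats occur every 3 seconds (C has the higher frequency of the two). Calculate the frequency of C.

B is above A, so f_B = 232 + 2 = 234 Hz.
B–C: Beat frequency = 8/3 = 2.6667 Hz.
C is above B, so f_C = 234 + 2.6667 = 236.6667 Hz.

236.6667 Hz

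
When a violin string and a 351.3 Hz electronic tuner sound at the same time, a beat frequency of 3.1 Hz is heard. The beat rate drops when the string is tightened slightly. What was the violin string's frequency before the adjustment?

348.2 Hz

|f − 351.3| = 3.1, so the violin string was at either 348.2 Hz or 354.4 Hz.
Increasing tension raises a string's frequency; the adjustment raises the violin string's frequency.
The beat rate fell, so the adjustment moved the violin string toward 351.3 Hz — it must have started below the reference.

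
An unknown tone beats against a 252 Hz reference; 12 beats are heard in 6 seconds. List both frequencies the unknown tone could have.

250 Hz or 254 Hz

Beat frequency = 12/6 = 2 Hz.
|f − 252| = 2, so f = 252 ± 2.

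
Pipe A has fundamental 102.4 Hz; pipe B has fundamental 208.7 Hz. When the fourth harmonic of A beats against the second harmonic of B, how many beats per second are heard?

7.8 Hz

Fourth harmonic of the first: 4·102.4 = 409.6 Hz.
Second harmonic of the second: 2·208.7 = 417.4 Hz.
f_beat = |409.6 − 417.4| = 7.8 Hz.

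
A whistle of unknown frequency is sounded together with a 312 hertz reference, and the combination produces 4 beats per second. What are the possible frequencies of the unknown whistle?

308 Hz or 316 Hz

|f − 312| = 4, so f = 312 ± 4.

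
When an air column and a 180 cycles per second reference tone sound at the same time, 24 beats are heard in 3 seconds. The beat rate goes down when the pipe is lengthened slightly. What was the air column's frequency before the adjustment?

Beat frequency = 24/3 = 8 Hz.
|f − 180| = 8, so the air column was at either 172 Hz or 188 Hz.
A longer pipe has a lower fundamental; the adjustment lowers the air column's frequency.
The beat rate fell, so the adjustment moved the air column toward 180 Hz — it must have started above the reference.

188 Hz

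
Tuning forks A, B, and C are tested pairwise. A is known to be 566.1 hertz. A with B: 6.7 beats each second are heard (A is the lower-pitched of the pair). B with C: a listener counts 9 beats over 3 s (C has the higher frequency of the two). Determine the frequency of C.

B is above A, so f_B = 566.1 + 6.7 = 572.8 Hz.
B–C: Beat frequency = 9/3 = 3 Hz.
C is above B, so f_C = 572.8 + 3 = 575.8 Hz.

575.8 Hz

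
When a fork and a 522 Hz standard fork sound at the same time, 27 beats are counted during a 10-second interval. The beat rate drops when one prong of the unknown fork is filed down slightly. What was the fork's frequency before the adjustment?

519.3 Hz

Beat frequency = 27/10 = 2.7 Hz.
|f − 522| = 2.7, so the fork was at either 519.3 Hz or 524.7 Hz.
Filing a prong removes mass and raises the fork's frequency; the adjustment raises the fork's frequency.
The beat rate fell, so the adjustment moved the fork toward 522 Hz — it must have started below the reference.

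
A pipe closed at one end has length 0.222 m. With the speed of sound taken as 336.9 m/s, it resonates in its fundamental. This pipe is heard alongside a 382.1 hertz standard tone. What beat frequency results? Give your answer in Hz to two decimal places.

2.71 Hz

Closed pipe (odd harmonics): f_n = n·v/(4L) = 1·336.9/(4·0.222) = 379.3919 Hz.
f_beat = |379.3919 − 382.1| = 2.71 Hz.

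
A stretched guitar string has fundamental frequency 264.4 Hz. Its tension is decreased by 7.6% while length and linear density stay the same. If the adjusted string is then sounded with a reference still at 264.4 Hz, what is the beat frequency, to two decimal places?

10.25 Hz

For a string, f ∝ √T, so the new frequency is 264.4·√0.924 = 254.1543 Hz.
f_beat = |254.1543 − 264.4| = 10.25 Hz.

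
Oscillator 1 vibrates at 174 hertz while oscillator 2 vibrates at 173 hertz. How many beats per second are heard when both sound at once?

1 Hz

The beat frequency equals the magnitude of the frequency difference.
|174 − 173| = 1 Hz.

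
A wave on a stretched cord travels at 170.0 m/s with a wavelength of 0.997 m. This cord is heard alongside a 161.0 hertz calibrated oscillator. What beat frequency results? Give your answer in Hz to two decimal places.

9.51 Hz

Source frequency f = v/λ = 170.0/0.997 = 170.5115 Hz.
f_beat = |170.5115 − 161.0| = 9.51 Hz.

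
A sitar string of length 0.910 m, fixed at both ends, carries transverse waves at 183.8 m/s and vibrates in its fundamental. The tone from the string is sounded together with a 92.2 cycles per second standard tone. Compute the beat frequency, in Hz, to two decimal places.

8.79 Hz

For a string fixed at both ends, f_n = n·v/(2L) = 1·183.8/(2·0.910) = 100.9890 Hz.
f_beat = |100.9890 − 92.2| = 8.79 Hz.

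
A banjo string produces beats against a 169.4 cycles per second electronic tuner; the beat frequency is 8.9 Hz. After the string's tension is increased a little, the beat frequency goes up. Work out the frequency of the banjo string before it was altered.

|f − 169.4| = 8.9, so the banjo string was at either 160.5 Hz or 178.3 Hz.
Higher tension means higher frequency; the adjustment raises the banjo string's frequency.
The beat rate rose, so the adjustment moved the banjo string further from 169.4 Hz — it was already above the reference.

178.3 Hz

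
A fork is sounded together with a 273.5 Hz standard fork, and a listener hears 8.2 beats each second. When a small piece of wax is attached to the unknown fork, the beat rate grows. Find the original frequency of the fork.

|f − 273.5| = 8.2, so the fork was at either 265.3 Hz or 281.7 Hz.
Loading a fork with wax lowers its frequency; the adjustment lowers the fork's frequency.
The beat rate rose, so the adjustment moved the fork further from 273.5 Hz — it was already below the reference.

265.3 Hz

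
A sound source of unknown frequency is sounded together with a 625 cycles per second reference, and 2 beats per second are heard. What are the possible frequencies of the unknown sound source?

623 Hz or 627 Hz

|f − 625| = 2, so f = 625 ± 2.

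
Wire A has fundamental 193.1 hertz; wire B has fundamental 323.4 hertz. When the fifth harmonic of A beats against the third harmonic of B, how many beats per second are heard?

Fifth harmonic of the first: 5·193.1 = 965.5 Hz.
Third harmonic of the second: 3·323.4 = 970.2 Hz.
f_beat = |965.5 − 970.2| = 4.7 Hz.

4.7 Hz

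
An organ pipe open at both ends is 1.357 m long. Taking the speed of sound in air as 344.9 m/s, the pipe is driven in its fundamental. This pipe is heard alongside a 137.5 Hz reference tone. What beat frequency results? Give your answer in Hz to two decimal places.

10.42 Hz

Open pipe: f_n = n·v/(2L) = 1·344.9/(2·1.357) = 127.0818 Hz.
f_beat = |127.0818 − 137.5| = 10.42 Hz.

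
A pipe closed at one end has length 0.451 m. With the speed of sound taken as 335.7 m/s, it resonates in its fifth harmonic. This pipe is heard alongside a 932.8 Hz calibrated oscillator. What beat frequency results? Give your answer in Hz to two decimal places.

Closed pipe (odd harmonics): f_n = n·v/(4L) = 5·335.7/(4·0.451) = 930.4324 Hz.
f_beat = |930.4324 − 932.8| = 2.37 Hz.

2.37 Hz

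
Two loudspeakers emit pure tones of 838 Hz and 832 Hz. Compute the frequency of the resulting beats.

Beats arise from superposition of two nearby frequencies; the beat rate is |f₁ − f₂|.
|838 − 832| = 6 Hz.

6 Hz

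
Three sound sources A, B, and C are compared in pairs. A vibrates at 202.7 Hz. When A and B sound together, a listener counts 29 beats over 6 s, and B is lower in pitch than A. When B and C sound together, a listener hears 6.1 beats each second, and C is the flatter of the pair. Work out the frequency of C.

191.7667 Hz

A–B: Beat frequency = 29/6 = 4.8333 Hz.
B is below A, so f_B = 202.7 − 4.8333 = 197.8667 Hz.
C is below B, so f_C = 197.8667 − 6.1 = 191.7667 Hz.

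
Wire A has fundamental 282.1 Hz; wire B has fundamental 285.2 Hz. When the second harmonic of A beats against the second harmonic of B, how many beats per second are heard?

6.2 Hz

Second harmonic of the first: 2·282.1 = 564.2 Hz.
Second harmonic of the second: 2·285.2 = 570.4 Hz.
f_beat = |564.2 − 570.4| = 6.2 Hz.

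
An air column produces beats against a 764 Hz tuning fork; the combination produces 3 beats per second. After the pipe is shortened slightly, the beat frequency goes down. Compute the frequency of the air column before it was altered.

|f − 764| = 3, so the air column was at either 761 Hz or 767 Hz.
A shorter pipe has a higher fundamental; the adjustment raises the air column's frequency.
The beat rate fell, so the adjustment moved the air column toward 764 Hz — it must have started below the reference.

761 Hz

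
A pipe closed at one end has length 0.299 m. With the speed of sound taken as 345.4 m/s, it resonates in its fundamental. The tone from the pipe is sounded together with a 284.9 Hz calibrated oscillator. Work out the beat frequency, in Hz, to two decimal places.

3.90 Hz

Closed pipe (odd harmonics): f_n = n·v/(4L) = 1·345.4/(4·0.299) = 288.7960 Hz.
f_beat = |288.7960 − 284.9| = 3.90 Hz.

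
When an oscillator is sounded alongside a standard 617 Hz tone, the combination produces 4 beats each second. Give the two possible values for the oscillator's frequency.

|f − 617| = 4, so f = 617 ± 4.

613 Hz or 621 Hz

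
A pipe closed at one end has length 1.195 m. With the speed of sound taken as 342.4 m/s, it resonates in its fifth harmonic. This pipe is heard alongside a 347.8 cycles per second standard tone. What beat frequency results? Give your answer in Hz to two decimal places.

10.36 Hz

Closed pipe (odd harmonics): f_n = n·v/(4L) = 5·342.4/(4·1.195) = 358.1590 Hz.
f_beat = |358.1590 − 347.8| = 10.36 Hz.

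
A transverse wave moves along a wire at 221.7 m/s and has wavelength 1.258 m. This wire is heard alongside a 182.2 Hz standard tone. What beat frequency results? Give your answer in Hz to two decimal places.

5.97 Hz

Source frequency f = v/λ = 221.7/1.258 = 176.2321 Hz.
f_beat = |176.2321 − 182.2| = 5.97 Hz.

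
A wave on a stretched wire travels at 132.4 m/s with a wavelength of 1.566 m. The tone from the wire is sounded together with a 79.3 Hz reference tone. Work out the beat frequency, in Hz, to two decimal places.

Source frequency f = v/λ = 132.4/1.566 = 84.5466 Hz.
f_beat = |84.5466 − 79.3| = 5.25 Hz.

5.25 Hz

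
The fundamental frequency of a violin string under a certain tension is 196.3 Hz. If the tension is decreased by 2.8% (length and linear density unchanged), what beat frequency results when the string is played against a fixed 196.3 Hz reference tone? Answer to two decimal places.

For a string, f ∝ √T, so the new frequency is 196.3·√0.972 = 193.5323 Hz.
f_beat = |193.5323 − 196.3| = 2.77 Hz.

2.77 Hz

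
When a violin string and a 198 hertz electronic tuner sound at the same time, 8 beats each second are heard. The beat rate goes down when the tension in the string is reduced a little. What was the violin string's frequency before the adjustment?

206 Hz

|f − 198| = 8, so the violin string was at either 190 Hz or 206 Hz.
Lower tension means lower frequency; the adjustment lowers the violin string's frequency.
The beat rate fell, so the adjustment moved the violin string toward 198 Hz — it must have started above the reference.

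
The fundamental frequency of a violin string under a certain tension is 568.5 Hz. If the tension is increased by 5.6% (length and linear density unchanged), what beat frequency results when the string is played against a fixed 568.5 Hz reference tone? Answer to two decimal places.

For a string, f ∝ √T, so the new frequency is 568.5·√1.056 = 584.2012 Hz.
f_beat = |584.2012 − 568.5| = 15.70 Hz.

15.70 Hz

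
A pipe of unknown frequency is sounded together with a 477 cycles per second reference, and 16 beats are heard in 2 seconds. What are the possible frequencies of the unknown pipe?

469 Hz or 485 Hz

Beat frequency = 16/2 = 8 Hz.
|f − 477| = 8, so f = 477 ± 8.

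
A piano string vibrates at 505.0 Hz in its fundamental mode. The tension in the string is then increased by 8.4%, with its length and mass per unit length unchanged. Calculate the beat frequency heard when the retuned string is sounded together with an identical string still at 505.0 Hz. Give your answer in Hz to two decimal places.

For a string, f ∝ √T, so the new frequency is 505.0·√1.084 = 525.7824 Hz.
f_beat = |525.7824 − 505.0| = 20.78 Hz.

20.78 Hz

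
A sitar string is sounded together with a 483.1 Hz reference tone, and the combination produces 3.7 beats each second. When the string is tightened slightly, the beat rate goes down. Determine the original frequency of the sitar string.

479.4 Hz

|f − 483.1| = 3.7, so the sitar string was at either 479.4 Hz or 486.8 Hz.
Increasing tension raises a string's frequency; the adjustment raises the sitar string's frequency.
The beat rate fell, so the adjustment moved the sitar string toward 483.1 Hz — it must have started below the reference.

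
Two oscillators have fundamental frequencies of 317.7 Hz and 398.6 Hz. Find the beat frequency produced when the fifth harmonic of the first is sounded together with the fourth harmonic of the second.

5.9 Hz

Fifth harmonic of the first: 5·317.7 = 1588.5 Hz.
Fourth harmonic of the second: 4·398.6 = 1594.4 Hz.
f_beat = |1588.5 − 1594.4| = 5.9 Hz.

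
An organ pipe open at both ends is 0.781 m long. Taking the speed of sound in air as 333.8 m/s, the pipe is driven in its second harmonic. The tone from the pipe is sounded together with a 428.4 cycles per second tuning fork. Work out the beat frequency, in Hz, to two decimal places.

Open pipe: f_n = n·v/(2L) = 2·333.8/(2·0.781) = 427.4008 Hz.
f_beat = |427.4008 − 428.4| = 1.00 Hz.

1.00 Hz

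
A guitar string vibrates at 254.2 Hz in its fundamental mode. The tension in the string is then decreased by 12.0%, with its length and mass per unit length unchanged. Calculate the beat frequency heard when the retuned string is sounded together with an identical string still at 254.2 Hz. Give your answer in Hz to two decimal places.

15.74 Hz

For a string, f ∝ √T, so the new frequency is 254.2·√0.880 = 238.4607 Hz.
f_beat = |238.4607 − 254.2| = 15.74 Hz.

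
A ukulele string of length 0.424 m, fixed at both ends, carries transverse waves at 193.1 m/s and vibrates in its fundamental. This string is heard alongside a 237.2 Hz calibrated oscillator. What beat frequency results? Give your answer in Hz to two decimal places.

For a string fixed at both ends, f_n = n·v/(2L) = 1·193.1/(2·0.424) = 227.7123 Hz.
f_beat = |227.7123 − 237.2| = 9.49 Hz.

9.49 Hz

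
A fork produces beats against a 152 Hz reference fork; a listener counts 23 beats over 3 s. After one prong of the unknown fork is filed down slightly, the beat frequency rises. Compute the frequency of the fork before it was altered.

Beat frequency = 23/3 = 7.6667 Hz.
|f − 152| = 7.6667, so the fork was at either 144.3333 Hz or 159.6667 Hz.
Filing a prong removes mass and raises the fork's frequency; the adjustment raises the fork's frequency.
The beat rate rose, so the adjustment moved the fork further from 152 Hz — it was already above the reference.

159.6667 Hz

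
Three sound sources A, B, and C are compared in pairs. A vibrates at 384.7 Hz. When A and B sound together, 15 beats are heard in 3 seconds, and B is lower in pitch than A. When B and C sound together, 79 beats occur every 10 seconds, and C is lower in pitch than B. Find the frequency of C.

A–B: Beat frequency = 15/3 = 5 Hz.
B is below A, so f_B = 384.7 − 5 = 379.7 Hz.
B–C: Beat frequency = 79/10 = 7.9 Hz.
C is below B, so f_C = 379.7 − 7.9 = 371.8 Hz.

371.8 Hz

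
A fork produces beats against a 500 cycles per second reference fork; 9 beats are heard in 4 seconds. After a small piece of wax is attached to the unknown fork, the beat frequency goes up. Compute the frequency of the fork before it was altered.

497.75 Hz

Beat frequency = 9/4 = 2.25 Hz.
|f − 500| = 2.25, so the fork was at either 497.75 Hz or 502.25 Hz.
Loading a fork with wax lowers its frequency; the adjustment lowers the fork's frequency.
The beat rate rose, so the adjustment moved the fork further from 500 Hz — it was already below the reference.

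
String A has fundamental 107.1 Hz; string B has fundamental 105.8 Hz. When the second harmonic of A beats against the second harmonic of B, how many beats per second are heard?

2.6 Hz

Second harmonic of the first: 2·107.1 = 214.2 Hz.
Second harmonic of the second: 2·105.8 = 211.6 Hz.
f_beat = |214.2 − 211.6| = 2.6 Hz.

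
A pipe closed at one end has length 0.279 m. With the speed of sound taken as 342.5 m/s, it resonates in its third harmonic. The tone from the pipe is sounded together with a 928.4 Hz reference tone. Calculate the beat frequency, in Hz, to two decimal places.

7.70 Hz

Closed pipe (odd harmonics): f_n = n·v/(4L) = 3·342.5/(4·0.279) = 920.6989 Hz.
f_beat = |920.6989 − 928.4| = 7.70 Hz.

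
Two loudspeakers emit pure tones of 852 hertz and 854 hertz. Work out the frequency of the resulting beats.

2 Hz

The beat frequency equals the magnitude of the frequency difference.
|852 − 854| = 2 Hz.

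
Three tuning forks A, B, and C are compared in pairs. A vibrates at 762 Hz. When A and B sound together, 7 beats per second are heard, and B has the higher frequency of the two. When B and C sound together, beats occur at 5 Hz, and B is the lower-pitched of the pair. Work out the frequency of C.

B is above A, so f_B = 762 + 7 = 769 Hz.
C is above B, so f_C = 769 + 5 = 774 Hz.

774 Hz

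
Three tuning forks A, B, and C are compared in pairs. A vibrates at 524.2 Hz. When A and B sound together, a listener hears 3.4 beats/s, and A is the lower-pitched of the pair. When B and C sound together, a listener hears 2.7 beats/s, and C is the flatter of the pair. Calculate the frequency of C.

B is above A, so f_B = 524.2 + 3.4 = 527.6 Hz.
C is below B, so f_C = 527.6 − 2.7 = 524.9 Hz.

524.9 Hz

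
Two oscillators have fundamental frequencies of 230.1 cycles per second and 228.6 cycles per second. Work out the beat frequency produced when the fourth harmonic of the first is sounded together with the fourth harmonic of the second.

6.0 Hz

Fourth harmonic of the first: 4·230.1 = 920.4 Hz.
Fourth harmonic of the second: 4·228.6 = 914.4 Hz.
f_beat = |920.4 − 914.4| = 6.0 Hz.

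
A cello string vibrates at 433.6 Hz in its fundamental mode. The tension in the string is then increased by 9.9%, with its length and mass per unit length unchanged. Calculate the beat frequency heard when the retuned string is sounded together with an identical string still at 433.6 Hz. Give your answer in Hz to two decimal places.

20.96 Hz

For a string, f ∝ √T, so the new frequency is 433.6·√1.099 = 454.5568 Hz.
f_beat = |454.5568 − 433.6| = 20.96 Hz.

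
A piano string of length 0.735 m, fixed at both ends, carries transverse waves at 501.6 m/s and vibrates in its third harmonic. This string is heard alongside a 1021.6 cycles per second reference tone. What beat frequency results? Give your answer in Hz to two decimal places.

For a string fixed at both ends, f_n = n·v/(2L) = 3·501.6/(2·0.735) = 1023.6735 Hz.
f_beat = |1023.6735 − 1021.6| = 2.07 Hz.

2.07 Hz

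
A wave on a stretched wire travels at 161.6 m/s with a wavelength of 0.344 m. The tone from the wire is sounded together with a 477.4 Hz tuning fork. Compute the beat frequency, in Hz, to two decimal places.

Source frequency f = v/λ = 161.6/0.344 = 469.7674 Hz.
f_beat = |469.7674 − 477.4| = 7.63 Hz.

7.63 Hz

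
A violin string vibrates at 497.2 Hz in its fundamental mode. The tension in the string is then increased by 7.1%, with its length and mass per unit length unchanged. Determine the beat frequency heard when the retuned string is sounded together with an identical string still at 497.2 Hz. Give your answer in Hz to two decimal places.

For a string, f ∝ √T, so the new frequency is 497.2·√1.071 = 514.5480 Hz.
f_beat = |514.5480 − 497.2| = 17.35 Hz.

17.35 Hz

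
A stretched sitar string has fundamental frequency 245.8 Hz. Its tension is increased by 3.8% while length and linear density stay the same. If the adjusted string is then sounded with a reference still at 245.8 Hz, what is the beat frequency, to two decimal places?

For a string, f ∝ √T, so the new frequency is 245.8·√1.038 = 250.4267 Hz.
f_beat = |250.4267 − 245.8| = 4.63 Hz.

4.63 Hz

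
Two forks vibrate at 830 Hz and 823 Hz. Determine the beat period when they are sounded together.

f_beat = |830 − 823| = 7 Hz.
Beat period T = 1 / f_beat = 1 / 7 s.

0.143 s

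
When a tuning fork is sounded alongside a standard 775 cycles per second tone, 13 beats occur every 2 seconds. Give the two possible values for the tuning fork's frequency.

768.5 Hz or 781.5 Hz

Beat frequency = 13/2 = 6.5 Hz.
|f − 775| = 6.5, so f = 775 ± 6.5.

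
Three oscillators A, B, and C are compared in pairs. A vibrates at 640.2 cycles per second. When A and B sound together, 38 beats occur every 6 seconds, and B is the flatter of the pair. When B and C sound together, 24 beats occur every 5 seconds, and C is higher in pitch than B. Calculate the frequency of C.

638.6667 Hz

A–B: Beat frequency = 38/6 = 6.3333 Hz.
B is below A, so f_B = 640.2 − 6.3333 = 633.8667 Hz.
B–C: Beat frequency = 24/5 = 4.8 Hz.
C is above B, so f_C = 633.8667 + 4.8 = 638.6667 Hz.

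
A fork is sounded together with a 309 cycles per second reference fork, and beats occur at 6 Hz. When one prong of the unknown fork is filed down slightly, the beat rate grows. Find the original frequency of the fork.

315 Hz

|f − 309| = 6, so the fork was at either 303 Hz or 315 Hz.
Filing a prong removes mass and raises the fork's frequency; the adjustment raises the fork's frequency.
The beat rate rose, so the adjustment moved the fork further from 309 Hz — it was already above the reference.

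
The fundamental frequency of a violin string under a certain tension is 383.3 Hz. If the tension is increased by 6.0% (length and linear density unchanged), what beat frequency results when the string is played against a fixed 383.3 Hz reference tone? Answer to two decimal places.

For a string, f ∝ √T, so the new frequency is 383.3·√1.060 = 394.6315 Hz.
f_beat = |394.6315 − 383.3| = 11.33 Hz.

11.33 Hz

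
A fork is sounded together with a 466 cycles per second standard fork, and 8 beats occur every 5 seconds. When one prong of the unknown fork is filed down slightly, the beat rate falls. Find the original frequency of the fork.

Beat frequency = 8/5 = 1.6 Hz.
|f − 466| = 1.6, so the fork was at either 464.4 Hz or 467.6 Hz.
Filing a prong removes mass and raises the fork's frequency; the adjustment raises the fork's frequency.
The beat rate fell, so the adjustment moved the fork toward 466 Hz — it must have started below the reference.

464.4 Hz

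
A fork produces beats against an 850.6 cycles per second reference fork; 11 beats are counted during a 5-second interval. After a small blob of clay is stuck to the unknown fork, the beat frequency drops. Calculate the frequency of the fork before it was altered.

852.8 Hz

Beat frequency = 11/5 = 2.2 Hz.
|f − 850.6| = 2.2, so the fork was at either 848.4 Hz or 852.8 Hz.
Adding mass to a fork lowers its frequency; the adjustment lowers the fork's frequency.
The beat rate fell, so the adjustment moved the fork toward 850.6 Hz — it must have started above the reference.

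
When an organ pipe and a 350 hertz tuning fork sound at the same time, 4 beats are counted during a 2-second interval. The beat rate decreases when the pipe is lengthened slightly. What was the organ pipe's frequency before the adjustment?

352 Hz

Beat frequency = 4/2 = 2 Hz.
|f − 350| = 2, so the organ pipe was at either 348 Hz or 352 Hz.
A longer pipe has a lower fundamental; the adjustment lowers the organ pipe's frequency.
The beat rate fell, so the adjustment moved the organ pipe toward 350 Hz — it must have started above the reference.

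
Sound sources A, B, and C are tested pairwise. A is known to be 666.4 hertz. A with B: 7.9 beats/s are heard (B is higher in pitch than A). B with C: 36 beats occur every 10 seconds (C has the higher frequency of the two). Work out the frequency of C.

B is above A, so f_B = 666.4 + 7.9 = 674.3 Hz.
B–C: Beat frequency = 36/10 = 3.6 Hz.
C is above B, so f_C = 674.3 + 3.6 = 677.9 Hz.

677.9 Hz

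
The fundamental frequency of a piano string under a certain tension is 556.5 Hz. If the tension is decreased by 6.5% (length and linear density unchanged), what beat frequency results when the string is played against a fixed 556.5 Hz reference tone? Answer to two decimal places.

For a string, f ∝ √T, so the new frequency is 556.5·√0.935 = 538.1099 Hz.
f_beat = |538.1099 − 556.5| = 18.39 Hz.

18.39 Hz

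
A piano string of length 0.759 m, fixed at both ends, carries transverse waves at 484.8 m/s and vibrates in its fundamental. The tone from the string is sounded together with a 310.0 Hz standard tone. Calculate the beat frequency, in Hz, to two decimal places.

For a string fixed at both ends, f_n = n·v/(2L) = 1·484.8/(2·0.759) = 319.3676 Hz.
f_beat = |319.3676 − 310.0| = 9.37 Hz.

9.37 Hz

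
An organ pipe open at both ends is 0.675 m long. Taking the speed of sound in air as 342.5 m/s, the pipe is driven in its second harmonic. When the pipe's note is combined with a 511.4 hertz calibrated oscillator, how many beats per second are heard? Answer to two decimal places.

3.99 Hz

Open pipe: f_n = n·v/(2L) = 2·342.5/(2·0.675) = 507.4074 Hz.
f_beat = |507.4074 − 511.4| = 3.99 Hz.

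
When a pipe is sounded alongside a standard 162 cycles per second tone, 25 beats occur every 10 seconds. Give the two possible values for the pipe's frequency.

Beat frequency = 25/10 = 2.5 Hz.
|f − 162| = 2.5, so f = 162 ± 2.5.

159.5 Hz or 164.5 Hz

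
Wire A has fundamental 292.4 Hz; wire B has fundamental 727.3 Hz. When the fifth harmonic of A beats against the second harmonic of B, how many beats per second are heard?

7.4 Hz

Fifth harmonic of the first: 5·292.4 = 1462.0 Hz.
Second harmonic of the second: 2·727.3 = 1454.6 Hz.
f_beat = |1462.0 − 1454.6| = 7.4 Hz.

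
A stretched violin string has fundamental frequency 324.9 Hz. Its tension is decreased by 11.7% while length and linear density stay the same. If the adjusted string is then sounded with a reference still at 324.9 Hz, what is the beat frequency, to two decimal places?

For a string, f ∝ √T, so the new frequency is 324.9·√0.883 = 305.3023 Hz.
f_beat = |305.3023 − 324.9| = 19.60 Hz.

19.60 Hz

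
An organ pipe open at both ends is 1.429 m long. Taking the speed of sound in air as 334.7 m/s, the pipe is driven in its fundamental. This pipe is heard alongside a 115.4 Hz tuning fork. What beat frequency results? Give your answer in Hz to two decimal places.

Open pipe: f_n = n·v/(2L) = 1·334.7/(2·1.429) = 117.1099 Hz.
f_beat = |117.1099 − 115.4| = 1.71 Hz.

1.71 Hz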